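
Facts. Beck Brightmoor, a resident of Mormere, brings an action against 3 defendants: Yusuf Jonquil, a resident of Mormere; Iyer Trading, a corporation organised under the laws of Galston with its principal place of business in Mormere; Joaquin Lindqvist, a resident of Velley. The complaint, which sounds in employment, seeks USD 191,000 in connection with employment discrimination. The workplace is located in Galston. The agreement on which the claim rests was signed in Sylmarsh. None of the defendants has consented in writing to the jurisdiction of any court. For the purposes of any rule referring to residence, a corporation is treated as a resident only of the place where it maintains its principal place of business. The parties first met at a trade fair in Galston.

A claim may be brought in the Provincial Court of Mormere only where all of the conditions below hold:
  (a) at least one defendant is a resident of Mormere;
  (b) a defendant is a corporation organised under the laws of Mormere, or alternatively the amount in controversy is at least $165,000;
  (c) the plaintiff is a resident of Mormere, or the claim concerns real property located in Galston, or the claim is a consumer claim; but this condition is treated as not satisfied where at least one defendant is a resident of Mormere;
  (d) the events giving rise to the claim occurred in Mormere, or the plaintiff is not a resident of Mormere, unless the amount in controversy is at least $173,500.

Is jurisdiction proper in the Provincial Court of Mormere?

No

The Provincial Court of Mormere:
  (a) Yusuf Jonquil resides in Mormere. Satisfied.
  (b) The amount in controversy is USD 191,000, which meets the 165,000 dollars floor, which satisfies one of the alternatives. Condition met.
  (c) The plaintiff resides in Mormere, so this disjunct is met. But the carve-out bites: Yusuf Jonquil resides in Mormere. Fails.
  (d) The operative events occurred in Galston, not Mormere; the plaintiff resides in Mormere — none of the alternatives is met. But the amount in controversy is $191,000, which meets the $173,500 floor, and the 'unless' clause therefore excuses the requirement. Met.
  → At least one condition fails; no jurisdiction.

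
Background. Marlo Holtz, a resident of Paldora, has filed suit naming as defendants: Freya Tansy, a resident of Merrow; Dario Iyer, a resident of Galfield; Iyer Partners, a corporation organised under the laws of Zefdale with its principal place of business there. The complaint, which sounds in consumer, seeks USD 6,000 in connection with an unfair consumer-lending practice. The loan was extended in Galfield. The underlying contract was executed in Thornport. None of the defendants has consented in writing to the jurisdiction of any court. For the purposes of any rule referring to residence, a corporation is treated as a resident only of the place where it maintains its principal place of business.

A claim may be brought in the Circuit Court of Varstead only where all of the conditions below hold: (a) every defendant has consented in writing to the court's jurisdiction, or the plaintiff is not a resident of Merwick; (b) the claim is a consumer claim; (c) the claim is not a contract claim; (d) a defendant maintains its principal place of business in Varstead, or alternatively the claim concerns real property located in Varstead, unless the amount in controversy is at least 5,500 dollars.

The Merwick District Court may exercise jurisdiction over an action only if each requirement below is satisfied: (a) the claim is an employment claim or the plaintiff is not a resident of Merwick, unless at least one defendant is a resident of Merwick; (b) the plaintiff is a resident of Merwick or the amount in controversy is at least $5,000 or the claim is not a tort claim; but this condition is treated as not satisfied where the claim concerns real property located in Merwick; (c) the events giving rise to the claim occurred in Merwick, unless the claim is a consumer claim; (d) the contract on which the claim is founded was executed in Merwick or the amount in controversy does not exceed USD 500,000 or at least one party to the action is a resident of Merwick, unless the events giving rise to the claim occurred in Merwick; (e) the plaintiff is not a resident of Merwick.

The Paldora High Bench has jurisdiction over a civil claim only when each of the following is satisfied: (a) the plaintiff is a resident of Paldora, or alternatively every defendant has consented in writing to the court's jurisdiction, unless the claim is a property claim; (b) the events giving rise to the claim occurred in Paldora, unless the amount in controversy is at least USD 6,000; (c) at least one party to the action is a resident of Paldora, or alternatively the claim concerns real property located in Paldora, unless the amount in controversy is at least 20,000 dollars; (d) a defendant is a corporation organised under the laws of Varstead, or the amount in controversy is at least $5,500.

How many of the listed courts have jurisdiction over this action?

The Circuit Court of Varstead:
  (a) The plaintiff resides in Paldora, which is not Merwick, which satisfies one of the alternatives. Met.
  (b) The claim is a consumer claim. Met.
  (c) The claim is a consumer claim, not a contract claim. Satisfied.
  (d) The corporate defendant(s) have their principal place of business in Zefdale, not Varstead; the claim does not concern real property — none of the alternatives is met. The proviso rescues it, though: the amount in controversy is USD 6,000, which meets the 5,500 dollars floor. Met.
  → The court has jurisdiction.
The Merwick District Court:
  (a) The plaintiff resides in Paldora, which is not Merwick, so one alternative holds. Met.
  (b) The amount in controversy is 6,000 dollars, which meets the 5,000 dollars floor, so one alternative holds. And the carve-out is inapplicable — the claim does not concern real property. Met.
  (c) The operative events occurred in Galfield, not Merwick. However, the claim is a consumer claim, so the 'unless' proviso supplies this condition. Met.
  (d) The amount in controversy is USD 6,000, within the $500,000 ceiling — that alternative is enough. Met.
  (e) The plaintiff resides in Paldora, which is not Merwick. Met.
  → The court has jurisdiction.
The Paldora High Bench:
  (a) The plaintiff resides in Paldora — that alternative is enough. Condition met.
  (b) The operative events occurred in Galfield, not Paldora. The proviso rescues it, though: the amount in controversy is $6,000, which meets the 6,000 dollars floor. Satisfied.
  (c) Marlo Holtz resides in Paldora — that alternative is enough. Condition met.
  (d) The amount in controversy is 6,000 dollars, which meets the 5,500 dollars floor, so this disjunct is met. Condition met.
  → All conditions met; jurisdiction exists.
Courts with jurisdiction: the Circuit Court of Varstead, the Merwick District Court, the Paldora High Bench — 3 in total.

3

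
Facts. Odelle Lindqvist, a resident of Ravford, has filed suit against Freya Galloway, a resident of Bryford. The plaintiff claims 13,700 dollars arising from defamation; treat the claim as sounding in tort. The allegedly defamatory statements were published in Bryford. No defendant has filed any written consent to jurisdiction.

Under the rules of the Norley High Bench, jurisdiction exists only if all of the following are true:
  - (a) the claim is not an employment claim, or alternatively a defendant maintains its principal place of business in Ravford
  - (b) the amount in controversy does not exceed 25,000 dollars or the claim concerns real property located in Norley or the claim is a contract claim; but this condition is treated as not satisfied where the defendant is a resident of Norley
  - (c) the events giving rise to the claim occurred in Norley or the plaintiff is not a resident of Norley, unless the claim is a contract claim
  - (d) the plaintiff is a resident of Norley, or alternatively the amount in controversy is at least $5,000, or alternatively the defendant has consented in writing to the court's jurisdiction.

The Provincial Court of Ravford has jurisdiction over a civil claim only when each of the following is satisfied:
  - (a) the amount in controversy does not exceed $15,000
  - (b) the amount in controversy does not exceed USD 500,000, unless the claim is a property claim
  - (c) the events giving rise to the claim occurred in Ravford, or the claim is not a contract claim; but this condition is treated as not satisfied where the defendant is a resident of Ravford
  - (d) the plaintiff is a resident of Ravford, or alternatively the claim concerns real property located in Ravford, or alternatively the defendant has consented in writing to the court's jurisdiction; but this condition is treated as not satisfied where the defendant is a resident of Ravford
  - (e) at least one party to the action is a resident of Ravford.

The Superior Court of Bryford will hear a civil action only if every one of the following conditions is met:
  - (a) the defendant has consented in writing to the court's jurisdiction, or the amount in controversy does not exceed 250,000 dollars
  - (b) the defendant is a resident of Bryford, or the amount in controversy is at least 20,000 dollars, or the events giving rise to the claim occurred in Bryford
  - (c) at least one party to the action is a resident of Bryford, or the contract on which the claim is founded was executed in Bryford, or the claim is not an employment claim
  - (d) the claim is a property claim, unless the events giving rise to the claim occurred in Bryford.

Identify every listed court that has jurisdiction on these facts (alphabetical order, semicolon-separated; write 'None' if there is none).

The Norley High Bench:
  (a) The claim is a tort claim, not an employment claim — that alternative is enough. Met.
  (b) The amount in controversy is $13,700, within the 25,000 dollars ceiling, so one alternative holds. And the carve-out is inapplicable — the defendant resides in Bryford, not Norley. Met.
  (c) The plaintiff resides in Ravford, which is not Norley, so this disjunct is met. Satisfied.
  (d) The amount in controversy is USD 13,700, which meets the 5,000 dollars floor, which satisfies one of the alternatives. Met.
  → Jurisdiction lies.
The Provincial Court of Ravford:
  (a) The amount in controversy is 13,700 dollars, within the USD 15,000 ceiling. Condition met.
  (b) The amount in controversy is 13,700 dollars, within the 500,000 dollars ceiling. Met.
  (c) The claim is a tort claim, not a contract claim, so this disjunct is met. And the carve-out is inapplicable — the defendant resides in Bryford, not Ravford. Met.
  (d) The plaintiff resides in Ravford, which satisfies one of the alternatives. And the carve-out is inapplicable — the defendant resides in Bryford, not Ravford. Met.
  (e) Odelle Lindqvist resides in Ravford. Condition met.
  → All conditions met; jurisdiction exists.
The Superior Court of Bryford:
  (a) The amount in controversy is 13,700 dollars, within the USD 250,000 ceiling, which satisfies one of the alternatives. Satisfied.
  (b) The defendant resides in Bryford, which satisfies one of the alternatives. Condition met.
  (c) Freya Galloway resides in Bryford, so one alternative holds. Condition met.
  (d) The claim is a tort claim, not a property claim. However, the operative events occurred in Bryford, so the 'unless' proviso supplies this condition. Condition met.
  → Every requirement is satisfied — jurisdiction.

the Norley High Bench; the Provincial Court of Ravford; the Superior Court of Bryford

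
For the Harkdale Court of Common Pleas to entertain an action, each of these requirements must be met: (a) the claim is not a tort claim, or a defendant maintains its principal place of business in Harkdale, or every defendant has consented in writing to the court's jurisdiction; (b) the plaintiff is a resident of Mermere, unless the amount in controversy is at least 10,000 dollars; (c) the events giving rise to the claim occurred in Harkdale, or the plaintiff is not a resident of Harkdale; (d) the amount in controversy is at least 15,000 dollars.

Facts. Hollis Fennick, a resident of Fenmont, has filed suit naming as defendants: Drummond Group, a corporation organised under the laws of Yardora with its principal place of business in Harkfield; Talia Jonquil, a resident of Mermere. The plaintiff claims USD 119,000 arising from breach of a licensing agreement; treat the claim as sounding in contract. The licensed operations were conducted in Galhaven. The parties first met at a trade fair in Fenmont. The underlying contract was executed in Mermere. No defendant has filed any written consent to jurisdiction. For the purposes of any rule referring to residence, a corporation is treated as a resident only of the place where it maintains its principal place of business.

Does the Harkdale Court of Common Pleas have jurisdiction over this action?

Yes

The Harkdale Court of Common Pleas:
  (a) The claim is a contract claim, not a tort claim, which satisfies one of the alternatives. Satisfied.
  (b) The plaintiff resides in Fenmont, not Mermere. The proviso rescues it, though: the amount in controversy is USD 119,000, which meets the $10,000 floor. Met.
  (c) The plaintiff resides in Fenmont, which is not Harkdale, so one alternative holds. Met.
  (d) The amount in controversy is 119,000 dollars, which meets the 15,000 dollars floor. Satisfied.
  → All conditions met; jurisdiction exists.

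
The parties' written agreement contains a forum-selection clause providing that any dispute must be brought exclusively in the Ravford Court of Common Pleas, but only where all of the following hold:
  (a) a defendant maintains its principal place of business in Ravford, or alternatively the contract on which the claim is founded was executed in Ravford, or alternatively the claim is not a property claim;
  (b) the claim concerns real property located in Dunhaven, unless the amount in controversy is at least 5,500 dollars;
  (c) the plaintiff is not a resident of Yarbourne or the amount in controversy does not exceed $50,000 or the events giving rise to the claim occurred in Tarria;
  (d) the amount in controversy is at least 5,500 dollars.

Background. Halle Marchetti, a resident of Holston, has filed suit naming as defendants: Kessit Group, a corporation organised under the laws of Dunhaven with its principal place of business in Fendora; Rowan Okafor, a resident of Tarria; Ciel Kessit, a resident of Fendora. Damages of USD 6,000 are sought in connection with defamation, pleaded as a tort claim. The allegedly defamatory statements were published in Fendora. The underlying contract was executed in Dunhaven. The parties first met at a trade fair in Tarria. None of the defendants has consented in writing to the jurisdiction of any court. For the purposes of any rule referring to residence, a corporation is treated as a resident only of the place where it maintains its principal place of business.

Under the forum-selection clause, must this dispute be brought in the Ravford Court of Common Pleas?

The Ravford Court of Common Pleas:
  (a) The claim is a tort claim, not a property claim, so one alternative holds. Condition met.
  (b) The claim does not concern real property. The proviso rescues it, though: the amount in controversy is $6,000, which meets the USD 5,500 floor. Satisfied.
  (c) The plaintiff resides in Holston, which is not Yarbourne, so this disjunct is met. Condition met.
  (d) The amount in controversy is $6,000, which meets the USD 5,500 floor. Met.
  → The clause applies.

Yes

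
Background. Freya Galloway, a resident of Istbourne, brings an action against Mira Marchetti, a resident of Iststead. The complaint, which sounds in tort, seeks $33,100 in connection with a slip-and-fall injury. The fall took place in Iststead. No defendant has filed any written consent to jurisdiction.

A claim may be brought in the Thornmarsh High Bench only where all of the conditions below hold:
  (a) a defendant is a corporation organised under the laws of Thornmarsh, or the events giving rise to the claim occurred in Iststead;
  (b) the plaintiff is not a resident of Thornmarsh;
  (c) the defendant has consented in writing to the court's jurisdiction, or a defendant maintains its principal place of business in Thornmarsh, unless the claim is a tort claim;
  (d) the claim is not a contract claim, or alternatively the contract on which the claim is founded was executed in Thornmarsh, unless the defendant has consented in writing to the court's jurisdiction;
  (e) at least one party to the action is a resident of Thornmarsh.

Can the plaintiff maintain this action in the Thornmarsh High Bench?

No

The Thornmarsh High Bench:
  (a) The operative events occurred in Iststead, so this disjunct is met. Satisfied.
  (b) The plaintiff resides in Istbourne, which is not Thornmarsh. Condition met.
  (c) No such written consent has been filed; no defendant is a corporation — every alternative fails. The proviso rescues it, though: the claim is a tort claim. Met.
  (d) The claim is a tort claim, not a contract claim, which satisfies one of the alternatives. Met.
  (e) No party resides in Thornmarsh. Fails.
  → No jurisdiction.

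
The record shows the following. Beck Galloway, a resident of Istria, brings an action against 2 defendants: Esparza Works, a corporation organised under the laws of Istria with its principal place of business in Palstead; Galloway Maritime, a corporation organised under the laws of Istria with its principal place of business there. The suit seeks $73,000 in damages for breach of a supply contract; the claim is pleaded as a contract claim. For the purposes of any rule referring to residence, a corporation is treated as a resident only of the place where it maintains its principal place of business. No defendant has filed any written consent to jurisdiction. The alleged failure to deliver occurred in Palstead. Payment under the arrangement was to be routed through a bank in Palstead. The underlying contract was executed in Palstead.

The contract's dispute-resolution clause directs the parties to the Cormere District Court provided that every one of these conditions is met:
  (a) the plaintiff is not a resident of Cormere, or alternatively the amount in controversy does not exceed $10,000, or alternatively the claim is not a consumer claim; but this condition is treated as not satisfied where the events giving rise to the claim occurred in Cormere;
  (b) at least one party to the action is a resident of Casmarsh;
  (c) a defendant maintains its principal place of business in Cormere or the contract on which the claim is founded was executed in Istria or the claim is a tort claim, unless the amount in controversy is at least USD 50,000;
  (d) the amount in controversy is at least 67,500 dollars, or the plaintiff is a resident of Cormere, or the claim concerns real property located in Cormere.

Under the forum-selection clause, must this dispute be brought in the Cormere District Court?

No

The Cormere District Court:
  (a) The plaintiff resides in Istria, which is not Cormere, which satisfies one of the alternatives. The exception is not triggered, since the operative events occurred in Palstead, not Cormere. Condition met.
  (b) No party resides in Casmarsh. Not met.
  (c) The corporate defendant(s) have their principal place of business in Istria, Palstead, not Cormere; the contract was executed in Palstead, not Istria; the claim is a contract claim, not a tort claim — none of the alternatives is met. But the amount in controversy is 73,000 dollars, which meets the 50,000 dollars floor, and the 'unless' clause therefore excuses the requirement. Met.
  (d) The amount in controversy is 73,000 dollars, which meets the USD 67,500 floor, so one alternative holds. Met.
  → The clause does not apply.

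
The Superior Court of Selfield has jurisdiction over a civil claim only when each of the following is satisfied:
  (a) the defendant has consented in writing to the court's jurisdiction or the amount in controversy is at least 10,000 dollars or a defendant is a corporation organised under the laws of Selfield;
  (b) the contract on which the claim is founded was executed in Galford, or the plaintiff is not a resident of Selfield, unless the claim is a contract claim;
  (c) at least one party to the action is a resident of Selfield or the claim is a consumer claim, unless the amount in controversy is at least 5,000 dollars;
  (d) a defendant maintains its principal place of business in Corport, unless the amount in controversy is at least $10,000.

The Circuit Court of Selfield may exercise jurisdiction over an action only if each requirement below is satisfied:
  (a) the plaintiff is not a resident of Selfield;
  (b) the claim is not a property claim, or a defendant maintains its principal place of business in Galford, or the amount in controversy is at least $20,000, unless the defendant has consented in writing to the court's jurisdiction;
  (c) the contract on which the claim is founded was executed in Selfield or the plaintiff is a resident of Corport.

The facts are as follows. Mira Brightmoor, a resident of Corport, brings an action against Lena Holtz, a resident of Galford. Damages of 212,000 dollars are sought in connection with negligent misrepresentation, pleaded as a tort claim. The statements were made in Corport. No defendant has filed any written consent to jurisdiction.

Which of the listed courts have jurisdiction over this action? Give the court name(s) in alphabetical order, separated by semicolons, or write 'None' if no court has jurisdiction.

The Superior Court of Selfield:
  (a) The amount in controversy is USD 212,000, which meets the 10,000 dollars floor, which satisfies one of the alternatives. Condition met.
  (b) The plaintiff resides in Corport, which is not Selfield — that alternative is enough. Satisfied.
  (c) No party resides in Selfield; the claim is a tort claim, not a consumer claim — none of the alternatives is met. But the amount in controversy is USD 212,000, which meets the 5,000 dollars floor, and the 'unless' clause therefore excuses the requirement. Satisfied.
  (d) No defendant is a corporation. But the amount in controversy is USD 212,000, which meets the $10,000 floor, and the 'unless' clause therefore excuses the requirement. Met.
  → Jurisdiction lies.
The Circuit Court of Selfield:
  (a) The plaintiff resides in Corport, which is not Selfield. Satisfied.
  (b) The claim is a tort claim, not a property claim, so one alternative holds. Met.
  (c) The plaintiff resides in Corport, so this disjunct is met. Condition met.
  → The court has jurisdiction.

the Circuit Court of Selfield; the Superior Court of Selfield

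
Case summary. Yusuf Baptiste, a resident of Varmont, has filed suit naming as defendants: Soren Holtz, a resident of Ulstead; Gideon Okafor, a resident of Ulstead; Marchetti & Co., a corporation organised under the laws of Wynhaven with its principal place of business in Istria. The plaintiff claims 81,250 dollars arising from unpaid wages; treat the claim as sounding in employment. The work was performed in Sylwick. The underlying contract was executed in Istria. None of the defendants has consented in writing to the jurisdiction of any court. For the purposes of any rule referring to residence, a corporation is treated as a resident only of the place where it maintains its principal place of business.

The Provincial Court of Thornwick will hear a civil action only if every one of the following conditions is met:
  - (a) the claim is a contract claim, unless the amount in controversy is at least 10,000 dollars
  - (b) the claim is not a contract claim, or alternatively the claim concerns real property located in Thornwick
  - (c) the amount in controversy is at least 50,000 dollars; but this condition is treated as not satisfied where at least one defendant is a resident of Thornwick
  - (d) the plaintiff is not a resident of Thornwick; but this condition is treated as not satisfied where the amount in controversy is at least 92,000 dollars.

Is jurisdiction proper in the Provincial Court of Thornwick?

The Provincial Court of Thornwick:
  (a) The claim is an employment claim, not a contract claim. However, the amount in controversy is USD 81,250, which meets the $10,000 floor, so the 'unless' proviso supplies this condition. Met.
  (b) The claim is an employment claim, not a contract claim, which satisfies one of the alternatives. Satisfied.
  (c) The amount in controversy is USD 81,250, which meets the 50,000 dollars floor. The carve-out does not apply: no defendant resides in Thornwick (they reside in Ulstead, Ulstead, Istria). Condition met.
  (d) The plaintiff resides in Varmont, which is not Thornwick. And the carve-out is inapplicable — the amount in controversy is $81,250, below the USD 92,000 floor. Met.
  → Jurisdiction lies.

Yes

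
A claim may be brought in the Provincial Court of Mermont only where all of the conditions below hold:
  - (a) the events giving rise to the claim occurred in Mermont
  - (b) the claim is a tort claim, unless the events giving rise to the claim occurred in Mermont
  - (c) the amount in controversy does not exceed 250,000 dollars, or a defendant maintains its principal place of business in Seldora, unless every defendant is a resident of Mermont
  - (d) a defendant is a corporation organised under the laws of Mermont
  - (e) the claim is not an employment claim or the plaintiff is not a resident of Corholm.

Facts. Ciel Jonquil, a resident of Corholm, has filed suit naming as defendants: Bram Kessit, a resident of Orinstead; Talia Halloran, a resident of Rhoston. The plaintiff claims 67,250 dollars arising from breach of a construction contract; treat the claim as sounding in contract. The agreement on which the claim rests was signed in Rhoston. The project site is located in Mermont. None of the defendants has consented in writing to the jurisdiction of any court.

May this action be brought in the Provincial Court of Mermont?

No

The Provincial Court of Mermont:
  (a) The operative events occurred in Mermont. Satisfied.
  (b) The claim is a contract claim, not a tort claim. The proviso rescues it, though: the operative events occurred in Mermont. Satisfied.
  (c) The amount in controversy is 67,250 dollars, within the USD 250,000 ceiling, which satisfies one of the alternatives. Met.
  (d) No defendant is a corporation. Not satisfied.
  (e) The claim is a contract claim, not an employment claim, so this disjunct is met. Satisfied.
  → Not every requirement is met — no jurisdiction.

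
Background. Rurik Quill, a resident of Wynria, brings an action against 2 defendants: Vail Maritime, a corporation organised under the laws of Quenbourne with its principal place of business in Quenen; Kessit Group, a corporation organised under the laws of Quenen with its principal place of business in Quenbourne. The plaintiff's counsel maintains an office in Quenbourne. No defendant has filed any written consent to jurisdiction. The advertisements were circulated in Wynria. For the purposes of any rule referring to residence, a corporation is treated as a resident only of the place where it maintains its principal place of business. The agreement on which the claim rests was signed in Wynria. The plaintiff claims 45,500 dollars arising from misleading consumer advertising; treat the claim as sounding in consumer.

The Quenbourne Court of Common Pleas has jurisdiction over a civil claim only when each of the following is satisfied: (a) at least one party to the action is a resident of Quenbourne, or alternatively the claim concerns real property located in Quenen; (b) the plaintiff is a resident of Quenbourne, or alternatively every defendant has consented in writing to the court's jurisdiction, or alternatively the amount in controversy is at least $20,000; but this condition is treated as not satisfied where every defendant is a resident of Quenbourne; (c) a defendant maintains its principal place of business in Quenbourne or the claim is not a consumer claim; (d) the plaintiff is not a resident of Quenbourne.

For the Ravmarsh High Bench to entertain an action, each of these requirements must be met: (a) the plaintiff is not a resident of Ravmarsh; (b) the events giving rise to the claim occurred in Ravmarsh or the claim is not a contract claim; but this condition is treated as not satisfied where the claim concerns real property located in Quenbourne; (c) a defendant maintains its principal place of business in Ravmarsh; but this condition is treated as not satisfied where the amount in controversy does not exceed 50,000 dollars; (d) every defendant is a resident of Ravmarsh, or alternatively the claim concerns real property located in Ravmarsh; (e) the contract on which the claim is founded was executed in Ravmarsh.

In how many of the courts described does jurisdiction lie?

The Quenbourne Court of Common Pleas:
  (a) Kessit Group resides in Quenbourne — that alternative is enough. Satisfied.
  (b) The amount in controversy is 45,500 dollars, which meets the $20,000 floor, which satisfies one of the alternatives. The carve-out does not apply: the defendants reside as follows — Vail Maritime in Quenen, Kessit Group in Quenbourne — not all in Quenbourne. Satisfied.
  (c) Kessit Group has its principal place of business in Quenbourne — that alternative is enough. Satisfied.
  (d) The plaintiff resides in Wynria, which is not Quenbourne. Satisfied.
  → Jurisdiction lies.
The Ravmarsh High Bench:
  (a) The plaintiff resides in Wynria, which is not Ravmarsh. Satisfied.
  (b) The claim is a consumer claim, not a contract claim, so one alternative holds. And the carve-out is inapplicable — the claim does not concern real property. Satisfied.
  (c) The corporate defendant(s) have their principal place of business in Quenbourne, Quenen, not Ravmarsh. Not satisfied.
  (d) The defendants reside as follows — Vail Maritime in Quenen, Kessit Group in Quenbourne — not all in Ravmarsh; the claim does not concern real property — no alternative holds. Condition not met.
  (e) The contract was executed in Wynria, not Ravmarsh. Fails.
  → At least one condition fails; no jurisdiction.
Courts with jurisdiction: the Quenbourne Court of Common Pleas — 1 in total.

1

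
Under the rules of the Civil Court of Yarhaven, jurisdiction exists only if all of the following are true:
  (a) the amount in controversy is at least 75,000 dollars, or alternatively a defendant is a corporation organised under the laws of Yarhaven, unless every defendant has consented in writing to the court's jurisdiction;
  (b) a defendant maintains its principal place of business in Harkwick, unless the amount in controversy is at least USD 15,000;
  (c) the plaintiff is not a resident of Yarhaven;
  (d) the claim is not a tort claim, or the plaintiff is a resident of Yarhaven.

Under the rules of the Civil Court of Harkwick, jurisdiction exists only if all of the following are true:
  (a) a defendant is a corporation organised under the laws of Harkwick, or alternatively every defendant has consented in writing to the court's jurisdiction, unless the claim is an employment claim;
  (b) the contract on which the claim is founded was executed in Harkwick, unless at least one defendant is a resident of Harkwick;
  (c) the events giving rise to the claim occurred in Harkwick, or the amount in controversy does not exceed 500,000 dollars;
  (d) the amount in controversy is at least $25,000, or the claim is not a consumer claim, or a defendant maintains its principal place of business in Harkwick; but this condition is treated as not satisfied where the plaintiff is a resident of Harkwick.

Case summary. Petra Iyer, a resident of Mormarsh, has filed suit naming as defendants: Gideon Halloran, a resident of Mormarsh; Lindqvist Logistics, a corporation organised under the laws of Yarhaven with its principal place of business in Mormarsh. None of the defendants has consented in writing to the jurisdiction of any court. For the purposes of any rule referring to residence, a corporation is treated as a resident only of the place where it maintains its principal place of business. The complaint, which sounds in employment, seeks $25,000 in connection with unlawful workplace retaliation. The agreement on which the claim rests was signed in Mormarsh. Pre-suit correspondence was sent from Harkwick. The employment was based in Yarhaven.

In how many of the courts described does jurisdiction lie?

The Civil Court of Yarhaven:
  (a) Lindqvist Logistics is organised under the laws of Yarhaven, so one alternative holds. Satisfied.
  (b) The corporate defendant(s) have their principal place of business in Mormarsh, not Harkwick. However, the amount in controversy is USD 25,000, which meets the 15,000 dollars floor, so the 'unless' proviso supplies this condition. Satisfied.
  (c) The plaintiff resides in Mormarsh, which is not Yarhaven. Met.
  (d) The claim is an employment claim, not a tort claim, so one alternative holds. Condition met.
  → The court has jurisdiction.
The Civil Court of Harkwick:
  (a) The corporate defendant(s) are organised in Yarhaven, not Harkwick; no such written consent has been filed — none of the alternatives is met. However, the claim is an employment claim, so the 'unless' proviso supplies this condition. Satisfied.
  (b) The contract was executed in Mormarsh, not Harkwick. The proviso offers no rescue either, since no defendant resides in Harkwick (they reside in Mormarsh, Mormarsh). Fails.
  (c) The amount in controversy is $25,000, within the USD 500,000 ceiling, so one alternative holds. Satisfied.
  (d) The amount in controversy is USD 25,000, which meets the 25,000 dollars floor, so this disjunct is met. The carve-out does not apply: the plaintiff resides in Mormarsh, not Harkwick. Met.
  → No jurisdiction.
Courts with jurisdiction: the Civil Court of Yarhaven — 1 in total.

1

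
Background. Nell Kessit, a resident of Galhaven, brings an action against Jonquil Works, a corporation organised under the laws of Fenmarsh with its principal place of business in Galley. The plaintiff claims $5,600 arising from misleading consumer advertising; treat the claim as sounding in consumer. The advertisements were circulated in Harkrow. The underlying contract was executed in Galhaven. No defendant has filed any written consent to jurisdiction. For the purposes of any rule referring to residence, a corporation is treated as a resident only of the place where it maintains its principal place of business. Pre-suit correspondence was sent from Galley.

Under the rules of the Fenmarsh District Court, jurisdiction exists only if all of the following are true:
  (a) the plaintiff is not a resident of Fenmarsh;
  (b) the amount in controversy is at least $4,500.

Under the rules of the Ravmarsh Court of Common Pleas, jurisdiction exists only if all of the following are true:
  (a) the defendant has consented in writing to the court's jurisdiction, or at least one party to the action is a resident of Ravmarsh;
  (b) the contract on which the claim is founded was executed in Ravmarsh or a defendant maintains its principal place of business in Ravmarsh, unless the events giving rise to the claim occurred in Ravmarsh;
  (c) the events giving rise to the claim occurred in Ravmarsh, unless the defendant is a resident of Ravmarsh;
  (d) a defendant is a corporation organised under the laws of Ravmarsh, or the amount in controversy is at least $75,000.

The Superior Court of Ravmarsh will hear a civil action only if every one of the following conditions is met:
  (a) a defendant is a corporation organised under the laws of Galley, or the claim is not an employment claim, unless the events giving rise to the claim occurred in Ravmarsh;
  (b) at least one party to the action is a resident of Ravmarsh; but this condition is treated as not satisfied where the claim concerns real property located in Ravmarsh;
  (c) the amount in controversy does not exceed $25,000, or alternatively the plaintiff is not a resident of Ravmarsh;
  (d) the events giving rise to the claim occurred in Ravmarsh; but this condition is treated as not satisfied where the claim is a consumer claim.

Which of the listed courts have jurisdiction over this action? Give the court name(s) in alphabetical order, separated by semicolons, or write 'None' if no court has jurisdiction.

the Fenmarsh District Court

The Fenmarsh District Court:
  (a) The plaintiff resides in Galhaven, which is not Fenmarsh. Condition met.
  (b) The amount in controversy is 5,600 dollars, which meets the $4,500 floor. Satisfied.
  → Jurisdiction lies.
The Ravmarsh Court of Common Pleas:
  (a) No such written consent has been filed; no party resides in Ravmarsh — every alternative fails. Fails.
  (b) The contract was executed in Galhaven, not Ravmarsh; the corporate defendant(s) have their principal place of business in Galley, not Ravmarsh — none of the alternatives is met. The proviso offers no rescue either, since the operative events occurred in Harkrow, not Ravmarsh. Not met.
  (c) The operative events occurred in Harkrow, not Ravmarsh. The proviso offers no rescue either, since the defendant resides in Galley, not Ravmarsh. Condition not met.
  (d) The corporate defendant(s) are organised in Fenmarsh, not Ravmarsh; the amount in controversy is USD 5,600, below the USD 75,000 floor — none of the alternatives is met. Fails.
  → Not every requirement is met — no jurisdiction.
The Superior Court of Ravmarsh:
  (a) The claim is a consumer claim, not an employment claim — that alternative is enough. Condition met.
  (b) No party resides in Ravmarsh. Fails.
  (c) The amount in controversy is USD 5,600, within the $25,000 ceiling, so this disjunct is met. Condition met.
  (d) The operative events occurred in Harkrow, not Ravmarsh. Not met.
  → Not every requirement is met — no jurisdiction.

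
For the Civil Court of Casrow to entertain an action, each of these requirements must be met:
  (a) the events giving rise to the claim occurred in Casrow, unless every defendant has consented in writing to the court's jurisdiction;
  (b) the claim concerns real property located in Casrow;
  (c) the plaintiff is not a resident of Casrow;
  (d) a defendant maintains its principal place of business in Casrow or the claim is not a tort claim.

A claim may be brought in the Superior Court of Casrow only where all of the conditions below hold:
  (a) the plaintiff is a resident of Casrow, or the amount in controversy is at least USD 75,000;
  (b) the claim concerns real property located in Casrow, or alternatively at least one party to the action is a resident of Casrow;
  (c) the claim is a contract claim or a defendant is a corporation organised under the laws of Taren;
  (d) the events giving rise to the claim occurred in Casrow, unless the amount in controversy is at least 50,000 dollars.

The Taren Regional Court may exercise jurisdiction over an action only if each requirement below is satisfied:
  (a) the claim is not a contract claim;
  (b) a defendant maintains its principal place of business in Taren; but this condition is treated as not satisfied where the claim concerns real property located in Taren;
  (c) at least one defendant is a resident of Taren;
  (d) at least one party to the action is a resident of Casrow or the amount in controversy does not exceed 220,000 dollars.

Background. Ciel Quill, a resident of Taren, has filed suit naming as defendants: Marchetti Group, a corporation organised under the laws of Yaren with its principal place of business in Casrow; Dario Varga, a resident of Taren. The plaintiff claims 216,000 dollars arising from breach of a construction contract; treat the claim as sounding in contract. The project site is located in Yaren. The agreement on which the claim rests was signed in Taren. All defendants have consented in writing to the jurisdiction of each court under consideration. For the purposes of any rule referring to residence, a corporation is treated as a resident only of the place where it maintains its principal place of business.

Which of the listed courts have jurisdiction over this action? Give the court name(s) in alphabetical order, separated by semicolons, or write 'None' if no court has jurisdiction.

The Civil Court of Casrow:
  (a) The operative events occurred in Yaren, not Casrow. However, every defendant has filed written consent, so the 'unless' proviso supplies this condition. Met.
  (b) The claim does not concern real property. Fails.
  (c) The plaintiff resides in Taren, which is not Casrow. Met.
  (d) Marchetti Group has its principal place of business in Casrow — that alternative is enough. Met.
  → Not every requirement is met — no jurisdiction.
The Superior Court of Casrow:
  (a) The amount in controversy is $216,000, which meets the 75,000 dollars floor, so one alternative holds. Condition met.
  (b) Marchetti Group resides in Casrow, which satisfies one of the alternatives. Condition met.
  (c) The claim is a contract claim, which satisfies one of the alternatives. Condition met.
  (d) The operative events occurred in Yaren, not Casrow. The proviso rescues it, though: the amount in controversy is 216,000 dollars, which meets the $50,000 floor. Condition met.
  → Every requirement is satisfied — jurisdiction.
The Taren Regional Court:
  (a) The claim is a contract claim. Not met.
  (b) The corporate defendant(s) have their principal place of business in Casrow, not Taren. Fails.
  (c) Dario Varga resides in Taren. Condition met.
  (d) Marchetti Group resides in Casrow — that alternative is enough. Condition met.
  → The court lacks jurisdiction.

the Superior Court of Casrow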